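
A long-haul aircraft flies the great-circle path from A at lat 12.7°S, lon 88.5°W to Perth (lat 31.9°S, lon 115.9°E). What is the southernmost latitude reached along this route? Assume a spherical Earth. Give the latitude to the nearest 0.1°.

The great circle lies in the plane with unit normal n̂ = (p₁ × p₂)/|p₁ × p₂|.
Here n̂_z ≈ -0.444; the vertex latitude is φ_max = arccos|n̂_z| ≈ 63.6°.
Check via Clairaut: cos φ_max = |cos φ₁| · sin C = cos(12.7°)·sin(152.9°) ≈ 0.444, again giving ≈ 63.6°.

≈ 63.6°S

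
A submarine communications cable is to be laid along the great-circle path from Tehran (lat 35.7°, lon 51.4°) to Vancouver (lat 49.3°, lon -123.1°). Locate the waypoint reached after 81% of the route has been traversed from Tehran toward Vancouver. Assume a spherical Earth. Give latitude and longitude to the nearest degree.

Write both endpoints as unit vectors p₁, p₂ with components (cos φ cos λ, cos φ sin λ, sin φ).
The central angle between the endpoints is δ = arccos(p₁·p₂) ≈ 1.656 rad (94.9°).
Interpolate at f = 0.81 with slerp weights a = sin((1−f)δ)/sin δ ≈ 0.311, b = sin(fδ)/sin δ ≈ 0.977.
p = a·p₁ + b·p₂ ≈ (-0.191, -0.337, 0.922); φ = arcsin(p_z) ≈ 67.23°, λ = atan2(p_y, p_x) ≈ -119.52°.

≈ lat 67°, lon -120°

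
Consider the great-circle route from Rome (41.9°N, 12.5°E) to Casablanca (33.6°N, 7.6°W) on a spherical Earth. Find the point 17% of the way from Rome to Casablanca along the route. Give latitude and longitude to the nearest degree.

The haversine formula gives a central angle δ ≈ 0.312 rad (17.9°) between the endpoints.
Interpolate at f = 0.17 with slerp weights a = sin((1−f)δ)/sin δ ≈ 0.834, b = sin(fδ)/sin δ ≈ 0.173.
p = a·p₁ + b·p₂ ≈ (0.749, 0.115, 0.653); φ = arcsin(p_z) ≈ 40.74°, λ = atan2(p_y, p_x) ≈ 8.76°.

≈ 41°N, 9°E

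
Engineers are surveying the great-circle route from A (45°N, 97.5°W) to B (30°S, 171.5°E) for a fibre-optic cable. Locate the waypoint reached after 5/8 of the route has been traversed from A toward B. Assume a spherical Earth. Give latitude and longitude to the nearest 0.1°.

≈ (0.1°N, 158.1°W)

Write both endpoints as unit vectors p₁, p₂ with components (cos φ cos λ, cos φ sin λ, sin φ).
The central angle between the endpoints is δ = arccos(p₁·p₂) ≈ 1.944 rad (111.4°).
Interpolate at f = 5/8 with slerp weights a = sin((1−f)δ)/sin δ ≈ 0.715, b = sin(fδ)/sin δ ≈ 1.006.
p = a·p₁ + b·p₂ ≈ (-0.928, -0.373, 0.002); φ = arcsin(p_z) ≈ 0.14°, λ = atan2(p_y, p_x) ≈ -158.13°.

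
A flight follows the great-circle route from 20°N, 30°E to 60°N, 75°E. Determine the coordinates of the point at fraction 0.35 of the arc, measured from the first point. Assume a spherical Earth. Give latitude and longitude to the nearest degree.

Write both endpoints as unit vectors p₁, p₂ with components (cos φ cos λ, cos φ sin λ, sin φ).
The central angle between the endpoints is δ = arccos(p₁·p₂) ≈ 0.891 rad (51.1°).
Interpolate at f = 0.35 with slerp weights a = sin((1−f)δ)/sin δ ≈ 0.704, b = sin(fδ)/sin δ ≈ 0.395.
p = a·p₁ + b·p₂ ≈ (0.624, 0.521, 0.582); φ = arcsin(p_z) ≈ 35.62°, λ = atan2(p_y, p_x) ≈ 39.88°.

≈ 36°N, 40°E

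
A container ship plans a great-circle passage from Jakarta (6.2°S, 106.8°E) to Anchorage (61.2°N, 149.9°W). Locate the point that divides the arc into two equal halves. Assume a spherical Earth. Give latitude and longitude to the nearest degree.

From cos δ = sin φ₁ sin φ₂ + cos φ₁ cos φ₂ cos Δλ, the central angle is δ ≈ 1.777 rad (101.8°).
Interpolate at f = 1/2 with slerp weights a = sin((1−f)δ)/sin δ ≈ 0.793, b = sin(fδ)/sin δ ≈ 0.793.
p = a·p₁ + b·p₂ ≈ (-0.558, 0.563, 0.609); φ = arcsin(p_z) ≈ 37.53°, λ = atan2(p_y, p_x) ≈ 134.76°.

≈ (38°N, 135°E)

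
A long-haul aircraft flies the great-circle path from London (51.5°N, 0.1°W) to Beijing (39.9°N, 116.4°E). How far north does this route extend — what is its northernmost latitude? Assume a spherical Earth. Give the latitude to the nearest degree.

The great circle lies in the plane with unit normal n̂ = (p₁ × p₂)/|p₁ × p₂|.
Here n̂_z ≈ +0.446; the vertex latitude is φ_max = arccos|n̂_z| ≈ 63.5°.

≈ 63°N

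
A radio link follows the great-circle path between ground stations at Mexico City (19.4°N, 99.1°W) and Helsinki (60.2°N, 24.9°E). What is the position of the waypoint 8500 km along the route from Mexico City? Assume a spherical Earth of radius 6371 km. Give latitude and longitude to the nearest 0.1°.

≈ 66.0°N, 1.2°E

Write both endpoints as unit vectors p₁, p₂ with components (cos φ cos λ, cos φ sin λ, sin φ).
The central angle between the endpoints is δ = arccos(p₁·p₂) ≈ 1.545 rad (88.5°). The total great-circle distance is δ·R ≈ 1.545 × 6371 ≈ 9841 km, so the target fraction is f = 8500/9841 ≈ 0.864.
Interpolate at f ≈ 0.864 with slerp weights a = sin((1−f)δ)/sin δ ≈ 0.209, b = sin(fδ)/sin δ ≈ 0.972.
p = a·p₁ + b·p₂ ≈ (0.407, 0.009, 0.913); φ = arcsin(p_z) ≈ 65.97°, λ = atan2(p_y, p_x) ≈ 1.24°.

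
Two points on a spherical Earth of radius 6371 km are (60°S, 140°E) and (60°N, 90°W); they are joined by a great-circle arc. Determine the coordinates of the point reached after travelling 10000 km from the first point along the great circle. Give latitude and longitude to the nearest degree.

Convert each endpoint to a unit vector on the sphere (x = cos φ cos λ, y = cos φ sin λ, z = sin φ).
The central angle between the endpoints is δ = arccos(p₁·p₂) ≈ 2.716 rad (155.6°). The total great-circle distance is δ·R ≈ 2.716 × 6371 ≈ 17302 km, so the target fraction is f = 10000/17302 ≈ 0.578.
Interpolate at f ≈ 0.578 with slerp weights a = sin((1−f)δ)/sin δ ≈ 2.206, b = sin(fδ)/sin δ ≈ 2.421.
p = a·p₁ + b·p₂ ≈ (-0.845, -0.501, 0.186); φ = arcsin(p_z) ≈ 10.73°, λ = atan2(p_y, p_x) ≈ -149.31°.

≈ (11°N, 149°W)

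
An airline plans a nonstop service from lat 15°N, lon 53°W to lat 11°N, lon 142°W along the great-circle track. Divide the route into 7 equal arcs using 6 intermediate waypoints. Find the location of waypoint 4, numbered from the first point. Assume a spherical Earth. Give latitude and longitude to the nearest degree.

Convert each endpoint to a unit vector on the sphere (x = cos φ cos λ, y = cos φ sin λ, z = sin φ).
The central angle between the endpoints is δ = arccos(p₁·p₂) ≈ 1.505 rad (86.2°).
Interpolate at f = 4/7 with slerp weights a = sin((1−f)δ)/sin δ ≈ 0.602, b = sin(fδ)/sin δ ≈ 0.759.
p = a·p₁ + b·p₂ ≈ (-0.237, -0.924, 0.301); φ = arcsin(p_z) ≈ 17.51°, λ = atan2(p_y, p_x) ≈ -104.40°.

≈ lat 18°N, lon 104°W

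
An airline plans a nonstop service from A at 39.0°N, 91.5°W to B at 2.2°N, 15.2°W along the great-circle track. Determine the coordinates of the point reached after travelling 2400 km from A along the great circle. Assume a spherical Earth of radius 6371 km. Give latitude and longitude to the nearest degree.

≈ 33°N, 66°W

Write both endpoints as unit vectors p₁, p₂ with components (cos φ cos λ, cos φ sin λ, sin φ).
The central angle between the endpoints is δ = arccos(p₁·p₂) ≈ 1.361 rad (78.0°). The total great-circle distance is δ·R ≈ 1.361 × 6371 ≈ 8672 km, so the target fraction is f = 2400/8672 ≈ 0.277.
Interpolate at f ≈ 0.277 with slerp weights a = sin((1−f)δ)/sin δ ≈ 0.852, b = sin(fδ)/sin δ ≈ 0.376.
p = a·p₁ + b·p₂ ≈ (0.345, -0.760, 0.550); φ = arcsin(p_z) ≈ 33.39°, λ = atan2(p_y, p_x) ≈ -65.57°.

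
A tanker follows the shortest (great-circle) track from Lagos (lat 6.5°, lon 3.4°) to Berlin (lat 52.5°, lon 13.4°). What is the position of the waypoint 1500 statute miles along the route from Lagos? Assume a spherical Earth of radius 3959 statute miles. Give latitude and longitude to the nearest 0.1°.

≈ lat 28.0°, lon 6.9°

Write both endpoints as unit vectors p₁, p₂ with components (cos φ cos λ, cos φ sin λ, sin φ).
The central angle between the endpoints is δ = arccos(p₁·p₂) ≈ 0.816 rad (46.7°). The total great-circle distance is δ·R ≈ 0.816 × 3959 ≈ 3229 mi, so the target fraction is f = 1500/3229 ≈ 0.465.
Interpolate at f ≈ 0.465 with slerp weights a = sin((1−f)δ)/sin δ ≈ 0.581, b = sin(fδ)/sin δ ≈ 0.508.
p = a·p₁ + b·p₂ ≈ (0.877, 0.106, 0.469); φ = arcsin(p_z) ≈ 27.96°, λ = atan2(p_y, p_x) ≈ 6.89°.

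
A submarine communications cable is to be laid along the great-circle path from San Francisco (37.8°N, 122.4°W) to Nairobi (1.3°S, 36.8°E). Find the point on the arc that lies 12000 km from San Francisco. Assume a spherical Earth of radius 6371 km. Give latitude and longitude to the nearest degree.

The haversine formula gives a central angle δ ≈ 2.422 rad (138.8°) between the endpoints. The total great-circle distance is δ·R ≈ 2.422 × 6371 ≈ 15433 km, so the target fraction is f = 12000/15433 ≈ 0.778.
Interpolate at f ≈ 0.778 with slerp weights a = sin((1−f)δ)/sin δ ≈ 0.779, b = sin(fδ)/sin δ ≈ 1.444.
p = a·p₁ + b·p₂ ≈ (0.826, 0.345, 0.445); φ = arcsin(p_z) ≈ 26.41°, λ = atan2(p_y, p_x) ≈ 22.67°.

≈ (26°N, 23°E)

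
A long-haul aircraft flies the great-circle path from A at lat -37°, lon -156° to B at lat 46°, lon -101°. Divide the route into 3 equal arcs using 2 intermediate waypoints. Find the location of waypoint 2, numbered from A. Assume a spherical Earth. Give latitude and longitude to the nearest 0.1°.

The haversine formula gives a central angle δ ≈ 1.686 rad (96.6°) between the endpoints.
Interpolate at f = 2/3 with slerp weights a = sin((1−f)δ)/sin δ ≈ 0.536, b = sin(fδ)/sin δ ≈ 0.908.
p = a·p₁ + b·p₂ ≈ (-0.512, -0.793, 0.330); φ = arcsin(p_z) ≈ 19.28°, λ = atan2(p_y, p_x) ≈ -122.82°.

≈ lat 19.3°, lon -122.8°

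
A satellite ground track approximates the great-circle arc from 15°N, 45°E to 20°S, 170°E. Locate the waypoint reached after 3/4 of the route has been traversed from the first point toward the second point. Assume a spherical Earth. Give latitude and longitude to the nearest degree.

Write both endpoints as unit vectors p₁, p₂ with components (cos φ cos λ, cos φ sin λ, sin φ).
The central angle between the endpoints is δ = arccos(p₁·p₂) ≈ 2.226 rad (127.5°).
Interpolate at f = 3/4 with slerp weights a = sin((1−f)δ)/sin δ ≈ 0.666, b = sin(fδ)/sin δ ≈ 1.255.
p = a·p₁ + b·p₂ ≈ (-0.706, 0.660, -0.257); φ = arcsin(p_z) ≈ -14.88°, λ = atan2(p_y, p_x) ≈ 136.96°.

≈ 15°S, 137°E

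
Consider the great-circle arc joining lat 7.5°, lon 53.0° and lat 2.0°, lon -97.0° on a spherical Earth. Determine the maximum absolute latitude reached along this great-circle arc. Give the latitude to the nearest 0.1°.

The great circle lies in the plane with unit normal n̂ = (p₁ × p₂)/|p₁ × p₂|.
Here n̂_z ≈ -0.951; the vertex latitude is φ_max = arccos|n̂_z| ≈ 18.0°.
Check via Clairaut: cos φ_max = |cos φ₁| · sin C = cos(7.5°)·sin(73.5°) ≈ 0.951, again giving ≈ 18.0°.

≈ 18.0°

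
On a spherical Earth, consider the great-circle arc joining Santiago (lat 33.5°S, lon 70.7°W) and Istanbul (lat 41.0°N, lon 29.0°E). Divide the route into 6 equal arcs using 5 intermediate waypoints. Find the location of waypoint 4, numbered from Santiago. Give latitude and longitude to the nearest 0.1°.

≈ lat 19.4°N, lon 9.7°W

Convert each endpoint to a unit vector on the sphere (x = cos φ cos λ, y = cos φ sin λ, z = sin φ).
The central angle between the endpoints is δ = arccos(p₁·p₂) ≈ 2.058 rad (117.9°).
Interpolate at f = 4/6 with slerp weights a = sin((1−f)δ)/sin δ ≈ 0.717, b = sin(fδ)/sin δ ≈ 1.109.
p = a·p₁ + b·p₂ ≈ (0.930, -0.158, 0.332); φ = arcsin(p_z) ≈ 19.40°, λ = atan2(p_y, p_x) ≈ -9.66°.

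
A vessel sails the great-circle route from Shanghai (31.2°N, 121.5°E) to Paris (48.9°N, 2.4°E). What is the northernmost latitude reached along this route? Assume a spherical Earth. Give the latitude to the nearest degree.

The great circle lies in the plane with unit normal n̂ = (p₁ × p₂)/|p₁ × p₂|.
Here n̂_z ≈ -0.495; the vertex latitude is φ_max = arccos|n̂_z| ≈ 60.3°.
Check via Clairaut: cos φ_max = |cos φ₁| · sin C = cos(31.2°)·sin(35.3°) ≈ 0.495, again giving ≈ 60.3°.

≈ 60°N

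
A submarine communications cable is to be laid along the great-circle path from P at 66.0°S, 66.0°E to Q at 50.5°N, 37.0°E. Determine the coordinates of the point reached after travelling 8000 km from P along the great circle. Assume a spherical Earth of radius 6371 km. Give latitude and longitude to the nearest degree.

Convert each endpoint to a unit vector on the sphere (x = cos φ cos λ, y = cos φ sin λ, z = sin φ).
The central angle between the endpoints is δ = arccos(p₁·p₂) ≈ 2.070 rad (118.6°). The total great-circle distance is δ·R ≈ 2.070 × 6371 ≈ 13187 km, so the target fraction is f = 8000/13187 ≈ 0.607.
Interpolate at f ≈ 0.607 with slerp weights a = sin((1−f)δ)/sin δ ≈ 0.828, b = sin(fδ)/sin δ ≈ 1.083.
p = a·p₁ + b·p₂ ≈ (0.687, 0.722, 0.079); φ = arcsin(p_z) ≈ 4.53°, λ = atan2(p_y, p_x) ≈ 46.43°.

≈ 5°N, 46°E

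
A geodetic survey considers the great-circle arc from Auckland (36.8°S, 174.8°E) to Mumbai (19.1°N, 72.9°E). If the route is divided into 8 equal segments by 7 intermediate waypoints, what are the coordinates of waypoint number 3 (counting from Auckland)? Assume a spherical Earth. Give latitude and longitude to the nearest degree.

≈ (21°S, 130°E)

Write both endpoints as unit vectors p₁, p₂ with components (cos φ cos λ, cos φ sin λ, sin φ).
The central angle between the endpoints is δ = arccos(p₁·p₂) ≈ 1.931 rad (110.6°).
Interpolate at f = 3/8 with slerp weights a = sin((1−f)δ)/sin δ ≈ 0.998, b = sin(fδ)/sin δ ≈ 0.708.
p = a·p₁ + b·p₂ ≈ (-0.599, 0.712, -0.366); φ = arcsin(p_z) ≈ -21.50°, λ = atan2(p_y, p_x) ≈ 130.11°.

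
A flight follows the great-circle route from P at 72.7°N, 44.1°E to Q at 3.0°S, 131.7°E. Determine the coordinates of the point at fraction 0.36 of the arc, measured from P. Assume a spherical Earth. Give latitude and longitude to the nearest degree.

≈ 52°N, 107°E

The haversine formula gives a central angle δ ≈ 1.608 rad (92.2°) between the endpoints.
Interpolate at f = 0.36 with slerp weights a = sin((1−f)δ)/sin δ ≈ 0.858, b = sin(fδ)/sin δ ≈ 0.548.
p = a·p₁ + b·p₂ ≈ (-0.181, 0.586, 0.790); φ = arcsin(p_z) ≈ 52.20°, λ = atan2(p_y, p_x) ≈ 107.14°.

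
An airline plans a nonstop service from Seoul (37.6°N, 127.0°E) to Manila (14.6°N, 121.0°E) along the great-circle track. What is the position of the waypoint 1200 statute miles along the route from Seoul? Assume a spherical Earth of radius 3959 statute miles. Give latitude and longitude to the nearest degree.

From cos δ = sin φ₁ sin φ₂ + cos φ₁ cos φ₂ cos Δλ, the central angle is δ ≈ 0.412 rad (23.6°). The total great-circle distance is δ·R ≈ 0.412 × 3959 ≈ 1631 mi, so the target fraction is f = 1200/1631 ≈ 0.736.
Interpolate at f ≈ 0.736 with slerp weights a = sin((1−f)δ)/sin δ ≈ 0.271, b = sin(fδ)/sin δ ≈ 0.745.
p = a·p₁ + b·p₂ ≈ (-0.501, 0.790, 0.354); φ = arcsin(p_z) ≈ 20.70°, λ = atan2(p_y, p_x) ≈ 122.38°.

≈ (21°N, 122°E)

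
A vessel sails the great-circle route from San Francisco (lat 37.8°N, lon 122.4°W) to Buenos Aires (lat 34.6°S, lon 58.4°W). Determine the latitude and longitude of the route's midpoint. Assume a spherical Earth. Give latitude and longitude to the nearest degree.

The haversine formula gives a central angle δ ≈ 1.634 rad (93.6°) between the endpoints.
Interpolate at f = 1/2 with slerp weights a = sin((1−f)δ)/sin δ ≈ 0.730, b = sin(fδ)/sin δ ≈ 0.730.
p = a·p₁ + b·p₂ ≈ (0.006, -0.999, 0.033); φ = arcsin(p_z) ≈ 1.89°, λ = atan2(p_y, p_x) ≈ -89.67°.

≈ lat 2°N, lon 90°W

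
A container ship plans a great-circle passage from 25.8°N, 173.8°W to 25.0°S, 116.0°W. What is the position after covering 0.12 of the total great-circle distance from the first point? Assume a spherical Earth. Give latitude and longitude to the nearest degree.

Convert each endpoint to a unit vector on the sphere (x = cos φ cos λ, y = cos φ sin λ, z = sin φ).
The central angle between the endpoints is δ = arccos(p₁·p₂) ≈ 1.317 rad (75.5°).
Interpolate at f = 0.12 with slerp weights a = sin((1−f)δ)/sin δ ≈ 0.947, b = sin(fδ)/sin δ ≈ 0.163.
p = a·p₁ + b·p₂ ≈ (-0.912, -0.225, 0.343); φ = arcsin(p_z) ≈ 20.08°, λ = atan2(p_y, p_x) ≈ -166.17°.

≈ 20°N, 166°W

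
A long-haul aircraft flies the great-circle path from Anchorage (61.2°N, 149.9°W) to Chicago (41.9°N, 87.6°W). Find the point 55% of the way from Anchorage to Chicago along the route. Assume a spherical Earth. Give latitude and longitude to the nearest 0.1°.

Convert each endpoint to a unit vector on the sphere (x = cos φ cos λ, y = cos φ sin λ, z = sin φ).
The central angle between the endpoints is δ = arccos(p₁·p₂) ≈ 0.720 rad (41.2°).
Interpolate at f = 0.55 with slerp weights a = sin((1−f)δ)/sin δ ≈ 0.483, b = sin(fδ)/sin δ ≈ 0.585.
p = a·p₁ + b·p₂ ≈ (-0.183, -0.552, 0.814); φ = arcsin(p_z) ≈ 54.46°, λ = atan2(p_y, p_x) ≈ -108.35°.

≈ 54.5°N, 108.4°W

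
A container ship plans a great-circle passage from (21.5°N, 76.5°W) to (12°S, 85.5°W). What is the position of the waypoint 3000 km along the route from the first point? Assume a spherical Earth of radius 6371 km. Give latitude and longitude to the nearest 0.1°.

The haversine formula gives a central angle δ ≈ 0.605 rad (34.6°) between the endpoints. The total great-circle distance is δ·R ≈ 0.605 × 6371 ≈ 3852 km, so the target fraction is f = 3000/3852 ≈ 0.779.
Interpolate at f ≈ 0.779 with slerp weights a = sin((1−f)δ)/sin δ ≈ 0.235, b = sin(fδ)/sin δ ≈ 0.798.
p = a·p₁ + b·p₂ ≈ (0.112, -0.990, -0.080); φ = arcsin(p_z) ≈ -4.58°, λ = atan2(p_y, p_x) ≈ -83.54°.

≈ (4.6°S, 83.5°W)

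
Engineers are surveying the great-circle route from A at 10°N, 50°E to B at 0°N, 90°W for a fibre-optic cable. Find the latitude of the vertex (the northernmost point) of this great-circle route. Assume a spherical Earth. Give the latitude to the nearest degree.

The great circle lies in the plane with unit normal n̂ = (p₁ × p₂)/|p₁ × p₂|.
Here n̂_z ≈ -0.964; the vertex latitude is φ_max = arccos|n̂_z| ≈ 15.3°.

≈ 15°N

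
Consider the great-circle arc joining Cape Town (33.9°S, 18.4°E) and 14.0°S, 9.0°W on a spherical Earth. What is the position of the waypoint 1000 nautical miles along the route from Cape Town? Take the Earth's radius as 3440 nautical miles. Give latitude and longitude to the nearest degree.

≈ 24°S, 3°E

The haversine formula gives a central angle δ ≈ 0.555 rad (31.8°) between the endpoints. The total great-circle distance is δ·R ≈ 0.555 × 3440 ≈ 1909 nmi, so the target fraction is f = 1000/1909 ≈ 0.524.
Interpolate at f ≈ 0.524 with slerp weights a = sin((1−f)δ)/sin δ ≈ 0.496, b = sin(fδ)/sin δ ≈ 0.544.
p = a·p₁ + b·p₂ ≈ (0.912, 0.047, -0.408); φ = arcsin(p_z) ≈ -24.08°, λ = atan2(p_y, p_x) ≈ 2.97°.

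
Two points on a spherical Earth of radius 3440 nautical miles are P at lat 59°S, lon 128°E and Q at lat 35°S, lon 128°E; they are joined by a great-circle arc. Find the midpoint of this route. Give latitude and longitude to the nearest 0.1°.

Write both endpoints as unit vectors p₁, p₂ with components (cos φ cos λ, cos φ sin λ, sin φ).
The central angle between the endpoints is δ = arccos(p₁·p₂) ≈ 0.419 rad (24.0°).
Interpolate at f = 1/2 with slerp weights a = sin((1−f)δ)/sin δ ≈ 0.511, b = sin(fδ)/sin δ ≈ 0.511.
p = a·p₁ + b·p₂ ≈ (-0.420, 0.537, -0.731); φ = arcsin(p_z) ≈ -47.00°, λ = atan2(p_y, p_x) ≈ 128.00°.

≈ lat 47.0°S, lon 128.0°E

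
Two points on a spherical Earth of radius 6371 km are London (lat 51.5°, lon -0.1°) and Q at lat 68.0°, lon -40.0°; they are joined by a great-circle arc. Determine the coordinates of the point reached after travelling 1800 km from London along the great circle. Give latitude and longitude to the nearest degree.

≈ lat 64°, lon -21°

The haversine formula gives a central angle δ ≈ 0.441 rad (25.2°) between the endpoints. The total great-circle distance is δ·R ≈ 0.441 × 6371 ≈ 2807 km, so the target fraction is f = 1800/2807 ≈ 0.641.
Interpolate at f ≈ 0.641 with slerp weights a = sin((1−f)δ)/sin δ ≈ 0.369, b = sin(fδ)/sin δ ≈ 0.654.
p = a·p₁ + b·p₂ ≈ (0.417, -0.158, 0.895); φ = arcsin(p_z) ≈ 63.50°, λ = atan2(p_y, p_x) ≈ -20.72°.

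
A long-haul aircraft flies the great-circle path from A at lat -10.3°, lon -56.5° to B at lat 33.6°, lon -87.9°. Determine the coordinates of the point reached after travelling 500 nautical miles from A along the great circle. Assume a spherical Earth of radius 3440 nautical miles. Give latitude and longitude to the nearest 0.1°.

Write both endpoints as unit vectors p₁, p₂ with components (cos φ cos λ, cos φ sin λ, sin φ).
The central angle between the endpoints is δ = arccos(p₁·p₂) ≈ 0.927 rad (53.1°). The total great-circle distance is δ·R ≈ 0.927 × 3440 ≈ 3188 nmi, so the target fraction is f = 500/3188 ≈ 0.157.
Interpolate at f ≈ 0.157 with slerp weights a = sin((1−f)δ)/sin δ ≈ 0.881, b = sin(fδ)/sin δ ≈ 0.181.
p = a·p₁ + b·p₂ ≈ (0.484, -0.873, -0.057); φ = arcsin(p_z) ≈ -3.28°, λ = atan2(p_y, p_x) ≈ -61.02°.

≈ lat -3.3°, lon -61.0°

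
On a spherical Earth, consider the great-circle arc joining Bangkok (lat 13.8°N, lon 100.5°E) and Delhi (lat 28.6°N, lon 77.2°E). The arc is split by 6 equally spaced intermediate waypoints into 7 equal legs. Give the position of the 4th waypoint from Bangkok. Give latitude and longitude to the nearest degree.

≈ lat 23°N, lon 88°E

The haversine formula gives a central angle δ ≈ 0.457 rad (26.2°) between the endpoints.
Interpolate at f = 4/7 with slerp weights a = sin((1−f)δ)/sin δ ≈ 0.441, b = sin(fδ)/sin δ ≈ 0.585.
p = a·p₁ + b·p₂ ≈ (0.036, 0.922, 0.385); φ = arcsin(p_z) ≈ 22.66°, λ = atan2(p_y, p_x) ≈ 87.78°.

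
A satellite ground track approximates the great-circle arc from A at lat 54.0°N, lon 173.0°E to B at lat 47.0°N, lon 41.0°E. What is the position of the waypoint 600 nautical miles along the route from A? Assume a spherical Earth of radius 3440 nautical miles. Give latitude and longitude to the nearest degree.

≈ lat 62°N, lon 162°E

From cos δ = sin φ₁ sin φ₂ + cos φ₁ cos φ₂ cos Δλ, the central angle is δ ≈ 1.241 rad (71.1°). The total great-circle distance is δ·R ≈ 1.241 × 3440 ≈ 4271 nmi, so the target fraction is f = 600/4271 ≈ 0.140.
Interpolate at f ≈ 0.140 with slerp weights a = sin((1−f)δ)/sin δ ≈ 0.926, b = sin(fδ)/sin δ ≈ 0.183.
p = a·p₁ + b·p₂ ≈ (-0.446, 0.148, 0.883); φ = arcsin(p_z) ≈ 61.99°, λ = atan2(p_y, p_x) ≈ 161.58°.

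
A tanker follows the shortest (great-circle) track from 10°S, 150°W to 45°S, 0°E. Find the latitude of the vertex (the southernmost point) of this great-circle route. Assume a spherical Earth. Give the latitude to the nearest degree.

The great circle lies in the plane with unit normal n̂ = (p₁ × p₂)/|p₁ × p₂|.
Here n̂_z ≈ +0.397; the vertex latitude is φ_max = arccos|n̂_z| ≈ 66.6°.
Check via Clairaut: cos φ_max = |cos φ₁| · sin C = cos(10.0°)·sin(156.2°) ≈ 0.397, again giving ≈ 66.6°.

≈ 67°S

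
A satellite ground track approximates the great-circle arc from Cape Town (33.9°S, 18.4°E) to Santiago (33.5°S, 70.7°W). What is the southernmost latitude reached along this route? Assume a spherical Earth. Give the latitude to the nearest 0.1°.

≈ 43.1°S

The great circle lies in the plane with unit normal n̂ = (p₁ × p₂)/|p₁ × p₂|.
Here n̂_z ≈ -0.730; the vertex latitude is φ_max = arccos|n̂_z| ≈ 43.1°.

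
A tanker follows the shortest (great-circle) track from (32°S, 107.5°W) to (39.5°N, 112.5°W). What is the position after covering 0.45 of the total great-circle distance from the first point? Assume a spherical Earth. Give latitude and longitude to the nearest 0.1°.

≈ (0.2°N, 109.7°W)

Convert each endpoint to a unit vector on the sphere (x = cos φ cos λ, y = cos φ sin λ, z = sin φ).
The central angle between the endpoints is δ = arccos(p₁·p₂) ≈ 1.251 rad (71.7°).
Interpolate at f = 0.45 with slerp weights a = sin((1−f)δ)/sin δ ≈ 0.669, b = sin(fδ)/sin δ ≈ 0.562.
p = a·p₁ + b·p₂ ≈ (-0.337, -0.942, 0.003); φ = arcsin(p_z) ≈ 0.18°, λ = atan2(p_y, p_x) ≈ -109.67°.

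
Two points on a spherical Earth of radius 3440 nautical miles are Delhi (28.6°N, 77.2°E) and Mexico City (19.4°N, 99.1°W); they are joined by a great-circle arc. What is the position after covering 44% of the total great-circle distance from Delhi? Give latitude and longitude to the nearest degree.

Convert each endpoint to a unit vector on the sphere (x = cos φ cos λ, y = cos φ sin λ, z = sin φ).
The central angle between the endpoints is δ = arccos(p₁·p₂) ≈ 2.302 rad (131.9°).
Interpolate at f = 0.44 with slerp weights a = sin((1−f)δ)/sin δ ≈ 1.290, b = sin(fδ)/sin δ ≈ 1.139.
p = a·p₁ + b·p₂ ≈ (0.081, 0.043, 0.996); φ = arcsin(p_z) ≈ 84.73°, λ = atan2(p_y, p_x) ≈ 28.21°.

≈ 85°N, 28°E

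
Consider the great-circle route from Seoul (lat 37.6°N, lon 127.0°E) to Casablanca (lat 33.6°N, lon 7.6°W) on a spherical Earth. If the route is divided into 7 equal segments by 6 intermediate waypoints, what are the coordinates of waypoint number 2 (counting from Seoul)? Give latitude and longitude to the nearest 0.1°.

The haversine formula gives a central angle δ ≈ 1.697 rad (97.2°) between the endpoints.
Interpolate at f = 2/7 with slerp weights a = sin((1−f)δ)/sin δ ≈ 0.944, b = sin(fδ)/sin δ ≈ 0.470.
p = a·p₁ + b·p₂ ≈ (-0.062, 0.545, 0.836); φ = arcsin(p_z) ≈ 56.70°, λ = atan2(p_y, p_x) ≈ 96.50°.

≈ lat 56.7°N, lon 96.5°E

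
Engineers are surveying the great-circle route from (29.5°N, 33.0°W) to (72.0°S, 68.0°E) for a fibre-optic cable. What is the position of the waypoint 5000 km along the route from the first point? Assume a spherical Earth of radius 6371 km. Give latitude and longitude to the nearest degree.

≈ (13°S, 18°W)

Write both endpoints as unit vectors p₁, p₂ with components (cos φ cos λ, cos φ sin λ, sin φ).
The central angle between the endpoints is δ = arccos(p₁·p₂) ≈ 2.117 rad (121.3°). The total great-circle distance is δ·R ≈ 2.117 × 6371 ≈ 13489 km, so the target fraction is f = 5000/13489 ≈ 0.371.
Interpolate at f ≈ 0.371 with slerp weights a = sin((1−f)δ)/sin δ ≈ 1.137, b = sin(fδ)/sin δ ≈ 0.827.
p = a·p₁ + b·p₂ ≈ (0.926, -0.302, -0.227); φ = arcsin(p_z) ≈ -13.10°, λ = atan2(p_y, p_x) ≈ -18.07°.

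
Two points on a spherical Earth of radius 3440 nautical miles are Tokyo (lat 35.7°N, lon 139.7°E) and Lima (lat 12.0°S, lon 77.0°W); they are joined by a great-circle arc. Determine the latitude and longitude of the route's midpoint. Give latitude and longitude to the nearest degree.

Convert each endpoint to a unit vector on the sphere (x = cos φ cos λ, y = cos φ sin λ, z = sin φ).
The central angle between the endpoints is δ = arccos(p₁·p₂) ≈ 2.431 rad (139.3°).
Interpolate at f = 1/2 with slerp weights a = sin((1−f)δ)/sin δ ≈ 1.438, b = sin(fδ)/sin δ ≈ 1.438.
p = a·p₁ + b·p₂ ≈ (-0.574, -0.615, 0.540); φ = arcsin(p_z) ≈ 32.69°, λ = atan2(p_y, p_x) ≈ -133.03°.

≈ lat 33°N, lon 133°W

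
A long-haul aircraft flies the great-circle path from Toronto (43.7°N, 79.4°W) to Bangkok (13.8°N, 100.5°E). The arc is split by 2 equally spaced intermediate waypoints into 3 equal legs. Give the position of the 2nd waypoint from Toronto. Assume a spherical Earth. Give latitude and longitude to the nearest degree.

From cos δ = sin φ₁ sin φ₂ + cos φ₁ cos φ₂ cos Δλ, the central angle is δ ≈ 2.138 rad (122.5°).
Interpolate at f = 2/3 with slerp weights a = sin((1−f)δ)/sin δ ≈ 0.775, b = sin(fδ)/sin δ ≈ 1.173.
p = a·p₁ + b·p₂ ≈ (-0.105, 0.569, 0.815); φ = arcsin(p_z) ≈ 54.63°, λ = atan2(p_y, p_x) ≈ 100.40°.

≈ 55°N, 100°E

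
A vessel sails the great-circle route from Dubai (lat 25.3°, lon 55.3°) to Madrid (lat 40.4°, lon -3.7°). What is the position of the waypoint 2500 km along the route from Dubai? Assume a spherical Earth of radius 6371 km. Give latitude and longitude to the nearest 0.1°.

The haversine formula gives a central angle δ ≈ 0.887 rad (50.8°) between the endpoints. The total great-circle distance is δ·R ≈ 0.887 × 6371 ≈ 5652 km, so the target fraction is f = 2500/5652 ≈ 0.442.
Interpolate at f ≈ 0.442 with slerp weights a = sin((1−f)δ)/sin δ ≈ 0.612, b = sin(fδ)/sin δ ≈ 0.493.
p = a·p₁ + b·p₂ ≈ (0.690, 0.431, 0.581); φ = arcsin(p_z) ≈ 35.55°, λ = atan2(p_y, p_x) ≈ 31.99°.

≈ lat 35.6°, lon 32.0°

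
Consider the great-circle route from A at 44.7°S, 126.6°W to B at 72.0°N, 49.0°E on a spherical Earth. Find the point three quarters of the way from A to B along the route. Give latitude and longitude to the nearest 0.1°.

Write both endpoints as unit vectors p₁, p₂ with components (cos φ cos λ, cos φ sin λ, sin φ).
The central angle between the endpoints is δ = arccos(p₁·p₂) ≈ 2.664 rad (152.6°).
Interpolate at f = 3/4 with slerp weights a = sin((1−f)δ)/sin δ ≈ 1.343, b = sin(fδ)/sin δ ≈ 1.979.
p = a·p₁ + b·p₂ ≈ (-0.168, -0.305, 0.937); φ = arcsin(p_z) ≈ 69.62°, λ = atan2(p_y, p_x) ≈ -118.86°.

≈ 69.6°N, 118.9°W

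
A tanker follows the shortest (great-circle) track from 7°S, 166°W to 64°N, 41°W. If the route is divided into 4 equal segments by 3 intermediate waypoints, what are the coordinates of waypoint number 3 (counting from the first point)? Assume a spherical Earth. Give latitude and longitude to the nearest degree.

≈ 64°N, 107°W

The haversine formula gives a central angle δ ≈ 1.938 rad (111.0°) between the endpoints.
Interpolate at f = 3/4 with slerp weights a = sin((1−f)δ)/sin δ ≈ 0.499, b = sin(fδ)/sin δ ≈ 1.064.
p = a·p₁ + b·p₂ ≈ (-0.129, -0.426, 0.896); φ = arcsin(p_z) ≈ 63.59°, λ = atan2(p_y, p_x) ≈ -106.80°.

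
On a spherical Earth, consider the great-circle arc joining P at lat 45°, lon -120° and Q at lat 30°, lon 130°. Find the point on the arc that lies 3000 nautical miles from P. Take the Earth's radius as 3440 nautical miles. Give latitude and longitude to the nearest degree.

≈ lat 50°, lon 163°

Write both endpoints as unit vectors p₁, p₂ with components (cos φ cos λ, cos φ sin λ, sin φ).
The central angle between the endpoints is δ = arccos(p₁·p₂) ≈ 1.426 rad (81.7°). The total great-circle distance is δ·R ≈ 1.426 × 3440 ≈ 4906 nmi, so the target fraction is f = 3000/4906 ≈ 0.611.
Interpolate at f ≈ 0.611 with slerp weights a = sin((1−f)δ)/sin δ ≈ 0.532, b = sin(fδ)/sin δ ≈ 0.774.
p = a·p₁ + b·p₂ ≈ (-0.619, 0.188, 0.763); φ = arcsin(p_z) ≈ 49.72°, λ = atan2(p_y, p_x) ≈ 163.12°.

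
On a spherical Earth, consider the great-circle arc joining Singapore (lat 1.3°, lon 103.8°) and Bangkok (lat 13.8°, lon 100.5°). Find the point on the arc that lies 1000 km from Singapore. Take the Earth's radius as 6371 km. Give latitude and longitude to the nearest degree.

The haversine formula gives a central angle δ ≈ 0.225 rad (12.9°) between the endpoints. The total great-circle distance is δ·R ≈ 0.225 × 6371 ≈ 1437 km, so the target fraction is f = 1000/1437 ≈ 0.696.
Interpolate at f ≈ 0.696 with slerp weights a = sin((1−f)δ)/sin δ ≈ 0.306, b = sin(fδ)/sin δ ≈ 0.699.
p = a·p₁ + b·p₂ ≈ (-0.197, 0.965, 0.174); φ = arcsin(p_z) ≈ 10.00°, λ = atan2(p_y, p_x) ≈ 101.53°.

≈ lat 10°, lon 102°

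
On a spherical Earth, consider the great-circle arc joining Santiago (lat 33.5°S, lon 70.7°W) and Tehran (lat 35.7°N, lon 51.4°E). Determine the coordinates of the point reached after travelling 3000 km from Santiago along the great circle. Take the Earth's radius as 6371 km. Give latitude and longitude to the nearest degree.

Convert each endpoint to a unit vector on the sphere (x = cos φ cos λ, y = cos φ sin λ, z = sin φ).
The central angle between the endpoints is δ = arccos(p₁·p₂) ≈ 2.321 rad (133.0°). The total great-circle distance is δ·R ≈ 2.321 × 6371 ≈ 14788 km, so the target fraction is f = 3000/14788 ≈ 0.203.
Interpolate at f ≈ 0.203 with slerp weights a = sin((1−f)δ)/sin δ ≈ 1.314, b = sin(fδ)/sin δ ≈ 0.620.
p = a·p₁ + b·p₂ ≈ (0.676, -0.641, -0.363); φ = arcsin(p_z) ≈ -21.31°, λ = atan2(p_y, p_x) ≈ -43.44°.

≈ lat 21°S, lon 43°W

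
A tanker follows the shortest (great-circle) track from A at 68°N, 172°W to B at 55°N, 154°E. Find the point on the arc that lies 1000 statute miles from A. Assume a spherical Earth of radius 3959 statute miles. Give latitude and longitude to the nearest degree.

Write both endpoints as unit vectors p₁, p₂ with components (cos φ cos λ, cos φ sin λ, sin φ).
The central angle between the endpoints is δ = arccos(p₁·p₂) ≈ 0.355 rad (20.3°). The total great-circle distance is δ·R ≈ 0.355 × 3959 ≈ 1406 mi, so the target fraction is f = 1000/1406 ≈ 0.711.
Interpolate at f ≈ 0.711 with slerp weights a = sin((1−f)δ)/sin δ ≈ 0.294, b = sin(fδ)/sin δ ≈ 0.719.
p = a·p₁ + b·p₂ ≈ (-0.480, 0.165, 0.862); φ = arcsin(p_z) ≈ 59.50°, λ = atan2(p_y, p_x) ≈ 160.97°.

≈ 60°N, 161°E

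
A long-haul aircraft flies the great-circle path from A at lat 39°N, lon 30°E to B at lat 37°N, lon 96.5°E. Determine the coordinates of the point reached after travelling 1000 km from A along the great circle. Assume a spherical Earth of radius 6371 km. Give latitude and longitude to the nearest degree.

≈ lat 42°N, lon 41°E

The haversine formula gives a central angle δ ≈ 0.894 rad (51.2°) between the endpoints. The total great-circle distance is δ·R ≈ 0.894 × 6371 ≈ 5696 km, so the target fraction is f = 1000/5696 ≈ 0.176.
Interpolate at f ≈ 0.176 with slerp weights a = sin((1−f)δ)/sin δ ≈ 0.862, b = sin(fδ)/sin δ ≈ 0.200.
p = a·p₁ + b·p₂ ≈ (0.562, 0.494, 0.663); φ = arcsin(p_z) ≈ 41.55°, λ = atan2(p_y, p_x) ≈ 41.32°.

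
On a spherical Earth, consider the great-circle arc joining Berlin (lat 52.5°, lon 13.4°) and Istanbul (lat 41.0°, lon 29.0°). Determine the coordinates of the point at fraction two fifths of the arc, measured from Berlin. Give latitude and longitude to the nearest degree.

Convert each endpoint to a unit vector on the sphere (x = cos φ cos λ, y = cos φ sin λ, z = sin φ).
The central angle between the endpoints is δ = arccos(p₁·p₂) ≈ 0.273 rad (15.6°).
Interpolate at f = 2/5 with slerp weights a = sin((1−f)δ)/sin δ ≈ 0.605, b = sin(fδ)/sin δ ≈ 0.404.
p = a·p₁ + b·p₂ ≈ (0.625, 0.233, 0.745); φ = arcsin(p_z) ≈ 48.16°, λ = atan2(p_y, p_x) ≈ 20.46°.

≈ lat 48°, lon 20°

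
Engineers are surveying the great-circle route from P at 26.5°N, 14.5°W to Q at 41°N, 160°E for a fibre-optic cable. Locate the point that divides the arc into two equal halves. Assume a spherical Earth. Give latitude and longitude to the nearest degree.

Write both endpoints as unit vectors p₁, p₂ with components (cos φ cos λ, cos φ sin λ, sin φ).
The central angle between the endpoints is δ = arccos(p₁·p₂) ≈ 1.960 rad (112.3°).
Interpolate at f = 1/2 with slerp weights a = sin((1−f)δ)/sin δ ≈ 0.898, b = sin(fδ)/sin δ ≈ 0.898.
p = a·p₁ + b·p₂ ≈ (0.141, 0.031, 0.990); φ = arcsin(p_z) ≈ 81.70°, λ = atan2(p_y, p_x) ≈ 12.22°.

≈ 82°N, 12°E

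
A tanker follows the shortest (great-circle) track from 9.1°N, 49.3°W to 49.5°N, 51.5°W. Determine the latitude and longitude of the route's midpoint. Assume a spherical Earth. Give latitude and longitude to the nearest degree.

Convert each endpoint to a unit vector on the sphere (x = cos φ cos λ, y = cos φ sin λ, z = sin φ).
The central angle between the endpoints is δ = arccos(p₁·p₂) ≈ 0.706 rad (40.4°).
Interpolate at f = 1/2 with slerp weights a = sin((1−f)δ)/sin δ ≈ 0.533, b = sin(fδ)/sin δ ≈ 0.533.
p = a·p₁ + b·p₂ ≈ (0.559, -0.670, 0.489); φ = arcsin(p_z) ≈ 29.30°, λ = atan2(p_y, p_x) ≈ -50.17°.

≈ 29°N, 50°W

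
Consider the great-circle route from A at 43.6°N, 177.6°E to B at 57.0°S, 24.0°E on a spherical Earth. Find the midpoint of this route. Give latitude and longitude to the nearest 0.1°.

≈ 23.8°S, 131.9°E

The haversine formula gives a central angle δ ≈ 2.770 rad (158.7°) between the endpoints.
Interpolate at f = 1/2 with slerp weights a = sin((1−f)δ)/sin δ ≈ 2.705, b = sin(fδ)/sin δ ≈ 2.705.
p = a·p₁ + b·p₂ ≈ (-0.611, 0.681, -0.403); φ = arcsin(p_z) ≈ -23.77°, λ = atan2(p_y, p_x) ≈ 131.90°.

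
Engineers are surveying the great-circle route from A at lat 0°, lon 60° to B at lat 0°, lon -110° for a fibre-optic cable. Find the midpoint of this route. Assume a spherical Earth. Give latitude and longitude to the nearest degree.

Write both endpoints as unit vectors p₁, p₂ with components (cos φ cos λ, cos φ sin λ, sin φ).
The central angle between the endpoints is δ = arccos(p₁·p₂) ≈ 2.967 rad (170.0°).
Interpolate at f = 1/2 with slerp weights a = sin((1−f)δ)/sin δ ≈ 5.737, b = sin(fδ)/sin δ ≈ 5.737.
p = a·p₁ + b·p₂ ≈ (0.906, -0.423, 0.000); φ = arcsin(p_z) ≈ 0.00°, λ = atan2(p_y, p_x) ≈ -25.00°.

≈ lat 0°, lon -25°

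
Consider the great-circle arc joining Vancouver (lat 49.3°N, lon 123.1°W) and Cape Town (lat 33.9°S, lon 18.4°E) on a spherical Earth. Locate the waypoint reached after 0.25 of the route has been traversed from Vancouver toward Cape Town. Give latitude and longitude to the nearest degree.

Write both endpoints as unit vectors p₁, p₂ with components (cos φ cos λ, cos φ sin λ, sin φ).
The central angle between the endpoints is δ = arccos(p₁·p₂) ≈ 2.580 rad (147.8°).
Interpolate at f = 0.25 with slerp weights a = sin((1−f)δ)/sin δ ≈ 1.755, b = sin(fδ)/sin δ ≈ 1.129.
p = a·p₁ + b·p₂ ≈ (0.264, -0.663, 0.701); φ = arcsin(p_z) ≈ 44.48°, λ = atan2(p_y, p_x) ≈ -68.26°.

≈ lat 44°N, lon 68°W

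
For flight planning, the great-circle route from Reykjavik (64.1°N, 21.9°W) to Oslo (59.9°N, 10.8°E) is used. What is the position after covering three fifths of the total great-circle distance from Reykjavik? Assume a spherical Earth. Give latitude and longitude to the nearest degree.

Convert each endpoint to a unit vector on the sphere (x = cos φ cos λ, y = cos φ sin λ, z = sin φ).
The central angle between the endpoints is δ = arccos(p₁·p₂) ≈ 0.274 rad (15.7°).
Interpolate at f = 3/5 with slerp weights a = sin((1−f)δ)/sin δ ≈ 0.404, b = sin(fδ)/sin δ ≈ 0.605.
p = a·p₁ + b·p₂ ≈ (0.462, -0.009, 0.887); φ = arcsin(p_z) ≈ 62.49°, λ = atan2(p_y, p_x) ≈ -1.12°.

≈ 62°N, 1°W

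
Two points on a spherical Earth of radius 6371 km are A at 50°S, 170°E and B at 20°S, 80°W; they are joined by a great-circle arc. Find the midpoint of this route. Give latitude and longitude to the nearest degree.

Write both endpoints as unit vectors p₁, p₂ with components (cos φ cos λ, cos φ sin λ, sin φ).
The central angle between the endpoints is δ = arccos(p₁·p₂) ≈ 1.515 rad (86.8°).
Interpolate at f = 1/2 with slerp weights a = sin((1−f)δ)/sin δ ≈ 0.688, b = sin(fδ)/sin δ ≈ 0.688.
p = a·p₁ + b·p₂ ≈ (-0.323, -0.560, -0.763); φ = arcsin(p_z) ≈ -49.70°, λ = atan2(p_y, p_x) ≈ -120.00°.

≈ 50°S, 120°W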